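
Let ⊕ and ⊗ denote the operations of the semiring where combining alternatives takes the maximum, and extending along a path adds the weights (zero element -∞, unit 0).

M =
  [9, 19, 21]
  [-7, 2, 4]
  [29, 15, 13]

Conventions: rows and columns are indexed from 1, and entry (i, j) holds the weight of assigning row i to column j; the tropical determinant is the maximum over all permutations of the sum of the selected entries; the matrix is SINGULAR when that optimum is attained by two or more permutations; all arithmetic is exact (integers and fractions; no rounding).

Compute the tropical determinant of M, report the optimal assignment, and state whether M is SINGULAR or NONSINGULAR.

σ = (1, 2, 3): 9 + 2 + 13 = 24
σ = (1, 3, 2): 9 + 4 + 15 = 28
σ = (2, 1, 3): 19 + (-7) + 13 = 25
σ = (2, 3, 1): 19 + 4 + 29 = 52
σ = (3, 1, 2): 21 + (-7) + 15 = 29
σ = (3, 2, 1): 21 + 2 + 29 = 52
Optimal value attained by: σ = (2, 3, 1).
Answer: det⊕(M) = 52; verdict: SINGULAR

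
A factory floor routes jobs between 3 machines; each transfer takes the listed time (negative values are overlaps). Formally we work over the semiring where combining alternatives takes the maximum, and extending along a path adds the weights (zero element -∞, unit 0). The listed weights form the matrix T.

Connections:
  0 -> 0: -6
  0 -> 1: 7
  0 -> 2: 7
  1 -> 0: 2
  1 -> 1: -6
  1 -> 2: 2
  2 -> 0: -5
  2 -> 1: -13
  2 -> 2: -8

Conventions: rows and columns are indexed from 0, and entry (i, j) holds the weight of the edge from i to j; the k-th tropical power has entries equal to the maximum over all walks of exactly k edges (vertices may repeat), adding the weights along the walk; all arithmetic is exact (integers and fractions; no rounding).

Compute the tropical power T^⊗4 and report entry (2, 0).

T^⊗2:
  [9, 1, 9]
  [-3, 9, 9]
  [-11, 2, 2]
T^⊗3:
  [4, 16, 16]
  [11, 4, 11]
  [4, -4, 4]
T^⊗4:
  [18, 11, 18]
  [6, 18, 18]
  [-1, 11, 11]
Key observation: the optimum is the walk 2->0->1->2->0, with weight (-5) + 7 + 2 + (-5) = -1.
Optimal value attained by: walk 2->0->1->2->0.
Answer: (T^⊗4)[2][0] = -1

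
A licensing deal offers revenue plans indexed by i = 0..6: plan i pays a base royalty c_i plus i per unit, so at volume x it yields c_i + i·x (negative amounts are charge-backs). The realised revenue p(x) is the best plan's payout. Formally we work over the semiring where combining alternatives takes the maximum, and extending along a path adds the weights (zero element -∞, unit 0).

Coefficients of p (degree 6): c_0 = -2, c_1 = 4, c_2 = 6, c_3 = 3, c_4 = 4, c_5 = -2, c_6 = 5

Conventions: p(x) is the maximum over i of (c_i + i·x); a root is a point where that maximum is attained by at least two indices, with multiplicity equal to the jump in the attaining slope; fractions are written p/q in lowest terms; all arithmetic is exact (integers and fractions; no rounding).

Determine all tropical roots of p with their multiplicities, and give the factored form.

hull edge (i=0, c=-2) to (i=1, c=4): slope 6, span 1
hull edge (i=1, c=4) to (i=2, c=6): slope 2, span 1
hull edge (i=2, c=6) to (i=6, c=5): slope -1/4, span 4
Factored form: p(x) = 5 ⊗ (x ⊕ (-6)) ⊗ (x ⊕ (-2)) ⊗ (x ⊕ 1/4) ⊗ (x ⊕ 1/4) ⊗ (x ⊕ 1/4) ⊗ (x ⊕ 1/4)
Answer: roots = -6 (mult 1), -2 (mult 1), 1/4 (mult 4)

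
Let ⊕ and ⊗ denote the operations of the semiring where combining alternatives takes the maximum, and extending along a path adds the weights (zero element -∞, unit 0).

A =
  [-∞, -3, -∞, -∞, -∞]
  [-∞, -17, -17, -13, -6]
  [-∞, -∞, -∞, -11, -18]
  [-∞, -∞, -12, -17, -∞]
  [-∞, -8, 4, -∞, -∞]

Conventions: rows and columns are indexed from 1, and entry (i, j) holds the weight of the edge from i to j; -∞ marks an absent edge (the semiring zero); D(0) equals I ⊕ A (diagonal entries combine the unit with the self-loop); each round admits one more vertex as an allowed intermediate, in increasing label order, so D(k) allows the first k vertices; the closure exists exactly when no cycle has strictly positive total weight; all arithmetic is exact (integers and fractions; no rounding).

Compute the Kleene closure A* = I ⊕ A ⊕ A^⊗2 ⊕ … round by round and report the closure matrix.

D(0):
  [0, -3, -∞, -∞, -∞]
  [-∞, 0, -17, -13, -6]
  [-∞, -∞, 0, -11, -18]
  [-∞, -∞, -12, 0, -∞]
  [-∞, -8, 4, -∞, 0]
D(1):
  [0, -3, -∞, -∞, -∞]
  [-∞, 0, -17, -13, -6]
  [-∞, -∞, 0, -11, -18]
  [-∞, -∞, -12, 0, -∞]
  [-∞, -8, 4, -∞, 0]
D(2):
  [0, -3, -20, -16, -9]
  [-∞, 0, -17, -13, -6]
  [-∞, -∞, 0, -11, -18]
  [-∞, -∞, -12, 0, -∞]
  [-∞, -8, 4, -21, 0]
D(3):
  [0, -3, -20, -16, -9]
  [-∞, 0, -17, -13, -6]
  [-∞, -∞, 0, -11, -18]
  [-∞, -∞, -12, 0, -30]
  [-∞, -8, 4, -7, 0]
D(4):
  [0, -3, -20, -16, -9]
  [-∞, 0, -17, -13, -6]
  [-∞, -∞, 0, -11, -18]
  [-∞, -∞, -12, 0, -30]
  [-∞, -8, 4, -7, 0]
D(5):
  [0, -3, -5, -16, -9]
  [-∞, 0, -2, -13, -6]
  [-∞, -26, 0, -11, -18]
  [-∞, -38, -12, 0, -30]
  [-∞, -8, 4, -7, 0]
Answer: A* = [[0, -3, -5, -16, -9], [-∞, 0, -2, -13, -6], [-∞, -26, 0, -11, -18], [-∞, -38, -12, 0, -30], [-∞, -8, 4, -7, 0]]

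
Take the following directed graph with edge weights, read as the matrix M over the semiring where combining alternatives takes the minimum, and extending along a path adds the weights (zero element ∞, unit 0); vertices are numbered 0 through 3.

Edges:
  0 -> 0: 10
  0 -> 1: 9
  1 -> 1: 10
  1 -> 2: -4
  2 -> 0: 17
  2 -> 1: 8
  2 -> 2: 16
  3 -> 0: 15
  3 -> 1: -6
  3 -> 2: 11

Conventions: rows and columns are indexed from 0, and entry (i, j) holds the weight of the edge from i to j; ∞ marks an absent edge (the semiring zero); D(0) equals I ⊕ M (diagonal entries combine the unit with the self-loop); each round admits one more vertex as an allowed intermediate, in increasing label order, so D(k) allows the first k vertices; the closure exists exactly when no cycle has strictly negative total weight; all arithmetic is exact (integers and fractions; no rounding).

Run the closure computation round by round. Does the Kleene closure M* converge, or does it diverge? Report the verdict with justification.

D(0):
  [0, 9, ∞, ∞]
  [∞, 0, -4, ∞]
  [17, 8, 0, ∞]
  [15, -6, 11, 0]
D(1):
  [0, 9, ∞, ∞]
  [∞, 0, -4, ∞]
  [17, 8, 0, ∞]
  [15, -6, 11, 0]
D(2):
  [0, 9, 5, ∞]
  [∞, 0, -4, ∞]
  [17, 8, 0, ∞]
  [15, -6, -10, 0]
D(3):
  [0, 9, 5, ∞]
  [13, 0, -4, ∞]
  [17, 8, 0, ∞]
  [7, -6, -10, 0]
D(4):
  [0, 9, 5, ∞]
  [13, 0, -4, ∞]
  [17, 8, 0, ∞]
  [7, -6, -10, 0]
Key observation: every diagonal entry stays at the unit through all rounds, so no improving cycle exists.
Answer: CONVERGES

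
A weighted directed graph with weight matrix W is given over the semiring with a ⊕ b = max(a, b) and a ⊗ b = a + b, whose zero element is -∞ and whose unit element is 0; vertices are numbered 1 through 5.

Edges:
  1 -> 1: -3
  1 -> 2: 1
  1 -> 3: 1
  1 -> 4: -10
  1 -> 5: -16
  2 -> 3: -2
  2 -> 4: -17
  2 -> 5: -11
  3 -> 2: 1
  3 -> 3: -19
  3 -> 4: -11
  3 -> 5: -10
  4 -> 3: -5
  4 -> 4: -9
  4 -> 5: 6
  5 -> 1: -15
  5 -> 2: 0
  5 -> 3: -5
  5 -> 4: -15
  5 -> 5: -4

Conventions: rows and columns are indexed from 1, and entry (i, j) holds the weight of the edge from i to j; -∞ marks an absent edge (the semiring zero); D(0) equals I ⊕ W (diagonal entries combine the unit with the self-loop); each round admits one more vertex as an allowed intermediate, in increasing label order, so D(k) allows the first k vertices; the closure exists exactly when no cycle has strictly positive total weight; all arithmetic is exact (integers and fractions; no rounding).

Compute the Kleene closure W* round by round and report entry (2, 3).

D(0):
  [0, 1, 1, -10, -16]
  [-∞, 0, -2, -17, -11]
  [-∞, 1, 0, -11, -10]
  [-∞, -∞, -5, 0, 6]
  [-15, 0, -5, -15, 0]
D(1):
  [0, 1, 1, -10, -16]
  [-∞, 0, -2, -17, -11]
  [-∞, 1, 0, -11, -10]
  [-∞, -∞, -5, 0, 6]
  [-15, 0, -5, -15, 0]
D(2):
  [0, 1, 1, -10, -10]
  [-∞, 0, -2, -17, -11]
  [-∞, 1, 0, -11, -10]
  [-∞, -∞, -5, 0, 6]
  [-15, 0, -2, -15, 0]
D(3):
  [0, 2, 1, -10, -9]
  [-∞, 0, -2, -13, -11]
  [-∞, 1, 0, -11, -10]
  [-∞, -4, -5, 0, 6]
  [-15, 0, -2, -13, 0]
D(4):
  [0, 2, 1, -10, -4]
  [-∞, 0, -2, -13, -7]
  [-∞, 1, 0, -11, -5]
  [-∞, -4, -5, 0, 6]
  [-15, 0, -2, -13, 0]
D(5):
  [0, 2, 1, -10, -4]
  [-22, 0, -2, -13, -7]
  [-20, 1, 0, -11, -5]
  [-9, 6, 4, 0, 6]
  [-15, 0, -2, -13, 0]
Answer: W*[2][3] = -2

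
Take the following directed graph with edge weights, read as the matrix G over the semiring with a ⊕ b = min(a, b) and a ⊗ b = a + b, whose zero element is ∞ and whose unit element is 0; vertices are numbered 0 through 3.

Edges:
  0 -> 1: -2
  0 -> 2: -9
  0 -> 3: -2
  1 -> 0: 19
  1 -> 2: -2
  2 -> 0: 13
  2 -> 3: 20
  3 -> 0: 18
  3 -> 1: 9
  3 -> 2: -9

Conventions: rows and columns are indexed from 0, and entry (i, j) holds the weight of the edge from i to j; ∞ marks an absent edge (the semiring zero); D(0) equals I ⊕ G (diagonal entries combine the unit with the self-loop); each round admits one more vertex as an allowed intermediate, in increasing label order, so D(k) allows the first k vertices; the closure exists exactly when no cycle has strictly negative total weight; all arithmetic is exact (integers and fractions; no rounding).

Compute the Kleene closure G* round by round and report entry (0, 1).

D(0):
  [0, -2, -9, -2]
  [19, 0, -2, ∞]
  [13, ∞, 0, 20]
  [18, 9, -9, 0]
D(1):
  [0, -2, -9, -2]
  [19, 0, -2, 17]
  [13, 11, 0, 11]
  [18, 9, -9, 0]
D(2):
  [0, -2, -9, -2]
  [19, 0, -2, 17]
  [13, 11, 0, 11]
  [18, 9, -9, 0]
D(3):
  [0, -2, -9, -2]
  [11, 0, -2, 9]
  [13, 11, 0, 11]
  [4, 2, -9, 0]
D(4):
  [0, -2, -11, -2]
  [11, 0, -2, 9]
  [13, 11, 0, 11]
  [4, 2, -9, 0]
Answer: G*[0][1] = -2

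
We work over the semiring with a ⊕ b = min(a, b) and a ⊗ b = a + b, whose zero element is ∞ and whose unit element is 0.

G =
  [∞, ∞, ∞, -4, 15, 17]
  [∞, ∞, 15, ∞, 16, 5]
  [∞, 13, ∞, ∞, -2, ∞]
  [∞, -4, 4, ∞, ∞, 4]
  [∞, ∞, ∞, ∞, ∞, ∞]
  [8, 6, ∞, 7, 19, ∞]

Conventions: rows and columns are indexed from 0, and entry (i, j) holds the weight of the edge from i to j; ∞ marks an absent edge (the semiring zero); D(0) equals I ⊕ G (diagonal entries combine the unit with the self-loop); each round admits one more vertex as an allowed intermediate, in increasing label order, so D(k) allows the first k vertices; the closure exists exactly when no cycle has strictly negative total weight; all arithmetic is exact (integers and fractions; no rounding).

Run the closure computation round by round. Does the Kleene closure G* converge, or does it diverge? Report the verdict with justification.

D(0):
  [0, ∞, ∞, -4, 15, 17]
  [∞, 0, 15, ∞, 16, 5]
  [∞, 13, 0, ∞, -2, ∞]
  [∞, -4, 4, 0, ∞, 4]
  [∞, ∞, ∞, ∞, 0, ∞]
  [8, 6, ∞, 7, 19, 0]
D(1):
  [0, ∞, ∞, -4, 15, 17]
  [∞, 0, 15, ∞, 16, 5]
  [∞, 13, 0, ∞, -2, ∞]
  [∞, -4, 4, 0, ∞, 4]
  [∞, ∞, ∞, ∞, 0, ∞]
  [8, 6, ∞, 4, 19, 0]
D(2):
  [0, ∞, ∞, -4, 15, 17]
  [∞, 0, 15, ∞, 16, 5]
  [∞, 13, 0, ∞, -2, 18]
  [∞, -4, 4, 0, 12, 1]
  [∞, ∞, ∞, ∞, 0, ∞]
  [8, 6, 21, 4, 19, 0]
D(3):
  [0, ∞, ∞, -4, 15, 17]
  [∞, 0, 15, ∞, 13, 5]
  [∞, 13, 0, ∞, -2, 18]
  [∞, -4, 4, 0, 2, 1]
  [∞, ∞, ∞, ∞, 0, ∞]
  [8, 6, 21, 4, 19, 0]
D(4):
  [0, -8, 0, -4, -2, -3]
  [∞, 0, 15, ∞, 13, 5]
  [∞, 13, 0, ∞, -2, 18]
  [∞, -4, 4, 0, 2, 1]
  [∞, ∞, ∞, ∞, 0, ∞]
  [8, 0, 8, 4, 6, 0]
D(5):
  [0, -8, 0, -4, -2, -3]
  [∞, 0, 15, ∞, 13, 5]
  [∞, 13, 0, ∞, -2, 18]
  [∞, -4, 4, 0, 2, 1]
  [∞, ∞, ∞, ∞, 0, ∞]
  [8, 0, 8, 4, 6, 0]
D(6):
  [0, -8, 0, -4, -2, -3]
  [13, 0, 13, 9, 11, 5]
  [26, 13, 0, 22, -2, 18]
  [9, -4, 4, 0, 2, 1]
  [∞, ∞, ∞, ∞, 0, ∞]
  [8, 0, 8, 4, 6, 0]
Key observation: every diagonal entry stays at the unit through all rounds, so no improving cycle exists.
Answer: CONVERGES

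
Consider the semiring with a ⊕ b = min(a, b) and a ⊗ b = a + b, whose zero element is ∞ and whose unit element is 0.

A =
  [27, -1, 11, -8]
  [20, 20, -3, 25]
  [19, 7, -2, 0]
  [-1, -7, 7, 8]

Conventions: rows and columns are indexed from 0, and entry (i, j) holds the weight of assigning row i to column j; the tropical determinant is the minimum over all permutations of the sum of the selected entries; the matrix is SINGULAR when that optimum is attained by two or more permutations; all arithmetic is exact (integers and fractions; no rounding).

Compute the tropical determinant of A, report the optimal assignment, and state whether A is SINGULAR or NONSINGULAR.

σ = (0, 1, 2, 3): 27 + 20 + (-2) + 8 = 53
σ = (0, 1, 3, 2): 27 + 20 + 0 + 7 = 54
σ = (0, 2, 1, 3): 27 + (-3) + 7 + 8 = 39
σ = (0, 2, 3, 1): 27 + (-3) + 0 + (-7) = 17
σ = (0, 3, 1, 2): 27 + 25 + 7 + 7 = 66
σ = (0, 3, 2, 1): 27 + 25 + (-2) + (-7) = 43
σ = (1, 0, 2, 3): (-1) + 20 + (-2) + 8 = 25
σ = (1, 0, 3, 2): (-1) + 20 + 0 + 7 = 26
σ = (1, 2, 0, 3): (-1) + (-3) + 19 + 8 = 23
σ = (1, 2, 3, 0): (-1) + (-3) + 0 + (-1) = -5
σ = (1, 3, 0, 2): (-1) + 25 + 19 + 7 = 50
σ = (1, 3, 2, 0): (-1) + 25 + (-2) + (-1) = 21
σ = (2, 0, 1, 3): 11 + 20 + 7 + 8 = 46
σ = (2, 0, 3, 1): 11 + 20 + 0 + (-7) = 24
σ = (2, 1, 0, 3): 11 + 20 + 19 + 8 = 58
σ = (2, 1, 3, 0): 11 + 20 + 0 + (-1) = 30
σ = (2, 3, 0, 1): 11 + 25 + 19 + (-7) = 48
σ = (2, 3, 1, 0): 11 + 25 + 7 + (-1) = 42
σ = (3, 0, 1, 2): (-8) + 20 + 7 + 7 = 26
σ = (3, 0, 2, 1): (-8) + 20 + (-2) + (-7) = 3
σ = (3, 1, 0, 2): (-8) + 20 + 19 + 7 = 38
σ = (3, 1, 2, 0): (-8) + 20 + (-2) + (-1) = 9
σ = (3, 2, 0, 1): (-8) + (-3) + 19 + (-7) = 1
σ = (3, 2, 1, 0): (-8) + (-3) + 7 + (-1) = -5
Optimal value attained by: σ = (1, 2, 3, 0).
Answer: det⊕(A) = -5; verdict: SINGULAR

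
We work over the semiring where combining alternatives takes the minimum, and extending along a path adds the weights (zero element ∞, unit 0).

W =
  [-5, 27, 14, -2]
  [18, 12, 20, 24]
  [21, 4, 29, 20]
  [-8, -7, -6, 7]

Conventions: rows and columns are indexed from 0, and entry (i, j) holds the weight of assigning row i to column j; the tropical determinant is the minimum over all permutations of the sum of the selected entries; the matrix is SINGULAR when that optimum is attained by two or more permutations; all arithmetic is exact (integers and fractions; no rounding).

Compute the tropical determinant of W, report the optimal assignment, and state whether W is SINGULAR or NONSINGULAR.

σ = (0, 1, 2, 3): (-5) + 12 + 29 + 7 = 43
σ = (0, 1, 3, 2): (-5) + 12 + 20 + (-6) = 21
σ = (0, 2, 1, 3): (-5) + 20 + 4 + 7 = 26
σ = (0, 2, 3, 1): (-5) + 20 + 20 + (-7) = 28
σ = (0, 3, 1, 2): (-5) + 24 + 4 + (-6) = 17
σ = (0, 3, 2, 1): (-5) + 24 + 29 + (-7) = 41
σ = (1, 0, 2, 3): 27 + 18 + 29 + 7 = 81
σ = (1, 0, 3, 2): 27 + 18 + 20 + (-6) = 59
σ = (1, 2, 0, 3): 27 + 20 + 21 + 7 = 75
σ = (1, 2, 3, 0): 27 + 20 + 20 + (-8) = 59
σ = (1, 3, 0, 2): 27 + 24 + 21 + (-6) = 66
σ = (1, 3, 2, 0): 27 + 24 + 29 + (-8) = 72
σ = (2, 0, 1, 3): 14 + 18 + 4 + 7 = 43
σ = (2, 0, 3, 1): 14 + 18 + 20 + (-7) = 45
σ = (2, 1, 0, 3): 14 + 12 + 21 + 7 = 54
σ = (2, 1, 3, 0): 14 + 12 + 20 + (-8) = 38
σ = (2, 3, 0, 1): 14 + 24 + 21 + (-7) = 52
σ = (2, 3, 1, 0): 14 + 24 + 4 + (-8) = 34
σ = (3, 0, 1, 2): (-2) + 18 + 4 + (-6) = 14
σ = (3, 0, 2, 1): (-2) + 18 + 29 + (-7) = 38
σ = (3, 1, 0, 2): (-2) + 12 + 21 + (-6) = 25
σ = (3, 1, 2, 0): (-2) + 12 + 29 + (-8) = 31
σ = (3, 2, 0, 1): (-2) + 20 + 21 + (-7) = 32
σ = (3, 2, 1, 0): (-2) + 20 + 4 + (-8) = 14
Optimal value attained by: σ = (3, 0, 1, 2).
Answer: det⊕(W) = 14; verdict: SINGULAR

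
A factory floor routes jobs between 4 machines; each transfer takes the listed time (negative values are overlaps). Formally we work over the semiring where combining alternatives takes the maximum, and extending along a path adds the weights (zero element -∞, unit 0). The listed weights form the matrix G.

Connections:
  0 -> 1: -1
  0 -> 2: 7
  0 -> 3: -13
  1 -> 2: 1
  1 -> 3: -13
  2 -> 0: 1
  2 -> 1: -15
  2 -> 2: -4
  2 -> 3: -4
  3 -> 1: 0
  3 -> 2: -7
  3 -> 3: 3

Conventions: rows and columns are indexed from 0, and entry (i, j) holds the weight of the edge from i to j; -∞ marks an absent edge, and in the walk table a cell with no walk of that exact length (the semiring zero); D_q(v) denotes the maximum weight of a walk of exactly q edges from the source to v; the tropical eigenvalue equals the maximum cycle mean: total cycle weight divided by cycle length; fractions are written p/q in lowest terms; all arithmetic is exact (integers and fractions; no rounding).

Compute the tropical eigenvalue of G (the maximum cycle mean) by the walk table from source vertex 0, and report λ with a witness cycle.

q=0: [0, -∞, -∞, -∞]
q=1: [-∞, -1, 7, -13]
q=2: [8, -8, 3, 3]
q=3: [4, 7, 15, 6]
q=4: [16, 6, 11, 11]
Optimal cycle mean attained by: cycle 0->2->0, total 7 + 1, length 2.
Answer: λ = 4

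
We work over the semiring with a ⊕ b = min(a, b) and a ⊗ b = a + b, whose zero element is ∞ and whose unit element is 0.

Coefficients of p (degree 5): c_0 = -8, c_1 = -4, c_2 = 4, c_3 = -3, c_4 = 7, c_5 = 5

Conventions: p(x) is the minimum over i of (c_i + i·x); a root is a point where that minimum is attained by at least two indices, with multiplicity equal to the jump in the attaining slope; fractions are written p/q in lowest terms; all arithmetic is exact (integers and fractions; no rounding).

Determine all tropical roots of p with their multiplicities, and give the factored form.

hull edge (i=0, c=-8) to (i=3, c=-3): slope 5/3, span 3
hull edge (i=3, c=-3) to (i=5, c=5): slope 4, span 2
Factored form: p(x) = 5 ⊗ (x ⊕ (-4)) ⊗ (x ⊕ (-4)) ⊗ (x ⊕ (-5/3)) ⊗ (x ⊕ (-5/3)) ⊗ (x ⊕ (-5/3))
Answer: roots = -4 (mult 2), -5/3 (mult 3)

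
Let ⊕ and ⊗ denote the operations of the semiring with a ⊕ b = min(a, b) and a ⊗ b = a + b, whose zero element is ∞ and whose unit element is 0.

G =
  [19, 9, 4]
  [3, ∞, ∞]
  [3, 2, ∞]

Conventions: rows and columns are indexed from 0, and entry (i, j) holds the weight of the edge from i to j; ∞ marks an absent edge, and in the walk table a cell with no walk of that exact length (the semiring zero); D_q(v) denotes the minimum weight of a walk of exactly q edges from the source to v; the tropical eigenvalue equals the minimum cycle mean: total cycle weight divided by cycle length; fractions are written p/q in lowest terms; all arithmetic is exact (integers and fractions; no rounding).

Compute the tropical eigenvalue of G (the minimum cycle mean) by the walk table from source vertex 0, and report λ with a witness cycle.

q=0: [0, ∞, ∞]
q=1: [19, 9, 4]
q=2: [7, 6, 23]
q=3: [9, 16, 11]
Optimal cycle mean attained by: cycle 0->2->1->0, total 4 + 2 + 3, length 3.
Answer: λ = 3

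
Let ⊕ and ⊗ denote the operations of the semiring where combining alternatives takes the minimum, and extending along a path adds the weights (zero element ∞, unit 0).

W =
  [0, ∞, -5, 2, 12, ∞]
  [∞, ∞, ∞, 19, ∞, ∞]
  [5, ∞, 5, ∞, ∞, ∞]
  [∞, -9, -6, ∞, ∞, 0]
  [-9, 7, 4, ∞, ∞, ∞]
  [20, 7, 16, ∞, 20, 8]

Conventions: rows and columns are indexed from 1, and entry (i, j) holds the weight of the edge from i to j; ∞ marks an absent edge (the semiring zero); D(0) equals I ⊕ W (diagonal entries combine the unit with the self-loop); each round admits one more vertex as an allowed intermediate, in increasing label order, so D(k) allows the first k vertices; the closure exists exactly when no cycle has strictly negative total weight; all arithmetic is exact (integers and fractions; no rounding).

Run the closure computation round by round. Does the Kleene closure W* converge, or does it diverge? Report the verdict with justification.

D(0):
  [0, ∞, -5, 2, 12, ∞]
  [∞, 0, ∞, 19, ∞, ∞]
  [5, ∞, 0, ∞, ∞, ∞]
  [∞, -9, -6, 0, ∞, 0]
  [-9, 7, 4, ∞, 0, ∞]
  [20, 7, 16, ∞, 20, 0]
D(1):
  [0, ∞, -5, 2, 12, ∞]
  [∞, 0, ∞, 19, ∞, ∞]
  [5, ∞, 0, 7, 17, ∞]
  [∞, -9, -6, 0, ∞, 0]
  [-9, 7, -14, -7, 0, ∞]
  [20, 7, 15, 22, 20, 0]
D(2):
  [0, ∞, -5, 2, 12, ∞]
  [∞, 0, ∞, 19, ∞, ∞]
  [5, ∞, 0, 7, 17, ∞]
  [∞, -9, -6, 0, ∞, 0]
  [-9, 7, -14, -7, 0, ∞]
  [20, 7, 15, 22, 20, 0]
D(3):
  [0, ∞, -5, 2, 12, ∞]
  [∞, 0, ∞, 19, ∞, ∞]
  [5, ∞, 0, 7, 17, ∞]
  [-1, -9, -6, 0, 11, 0]
  [-9, 7, -14, -7, 0, ∞]
  [20, 7, 15, 22, 20, 0]
D(4):
  [0, -7, -5, 2, 12, 2]
  [18, 0, 13, 19, 30, 19]
  [5, -2, 0, 7, 17, 7]
  [-1, -9, -6, 0, 11, 0]
  [-9, -16, -14, -7, 0, -7]
  [20, 7, 15, 22, 20, 0]
D(5):
  [0, -7, -5, 2, 12, 2]
  [18, 0, 13, 19, 30, 19]
  [5, -2, 0, 7, 17, 7]
  [-1, -9, -6, 0, 11, 0]
  [-9, -16, -14, -7, 0, -7]
  [11, 4, 6, 13, 20, 0]
D(6):
  [0, -7, -5, 2, 12, 2]
  [18, 0, 13, 19, 30, 19]
  [5, -2, 0, 7, 17, 7]
  [-1, -9, -6, 0, 11, 0]
  [-9, -16, -14, -7, 0, -7]
  [11, 4, 6, 13, 20, 0]
Key observation: every diagonal entry stays at the unit through all rounds, so no improving cycle exists.
Answer: CONVERGES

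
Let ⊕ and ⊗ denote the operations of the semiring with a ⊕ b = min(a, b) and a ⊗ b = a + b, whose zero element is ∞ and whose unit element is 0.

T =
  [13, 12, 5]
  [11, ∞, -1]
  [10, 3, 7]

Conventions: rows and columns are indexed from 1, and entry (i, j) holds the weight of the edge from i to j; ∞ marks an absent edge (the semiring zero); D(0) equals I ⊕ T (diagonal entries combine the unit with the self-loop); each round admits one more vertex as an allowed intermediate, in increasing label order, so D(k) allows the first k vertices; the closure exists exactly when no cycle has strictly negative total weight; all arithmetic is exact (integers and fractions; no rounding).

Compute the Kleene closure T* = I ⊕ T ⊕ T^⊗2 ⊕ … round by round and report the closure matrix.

D(0):
  [0, 12, 5]
  [11, 0, -1]
  [10, 3, 0]
D(1):
  [0, 12, 5]
  [11, 0, -1]
  [10, 3, 0]
D(2):
  [0, 12, 5]
  [11, 0, -1]
  [10, 3, 0]
D(3):
  [0, 8, 5]
  [9, 0, -1]
  [10, 3, 0]
Answer: T* = [[0, 8, 5], [9, 0, -1], [10, 3, 0]]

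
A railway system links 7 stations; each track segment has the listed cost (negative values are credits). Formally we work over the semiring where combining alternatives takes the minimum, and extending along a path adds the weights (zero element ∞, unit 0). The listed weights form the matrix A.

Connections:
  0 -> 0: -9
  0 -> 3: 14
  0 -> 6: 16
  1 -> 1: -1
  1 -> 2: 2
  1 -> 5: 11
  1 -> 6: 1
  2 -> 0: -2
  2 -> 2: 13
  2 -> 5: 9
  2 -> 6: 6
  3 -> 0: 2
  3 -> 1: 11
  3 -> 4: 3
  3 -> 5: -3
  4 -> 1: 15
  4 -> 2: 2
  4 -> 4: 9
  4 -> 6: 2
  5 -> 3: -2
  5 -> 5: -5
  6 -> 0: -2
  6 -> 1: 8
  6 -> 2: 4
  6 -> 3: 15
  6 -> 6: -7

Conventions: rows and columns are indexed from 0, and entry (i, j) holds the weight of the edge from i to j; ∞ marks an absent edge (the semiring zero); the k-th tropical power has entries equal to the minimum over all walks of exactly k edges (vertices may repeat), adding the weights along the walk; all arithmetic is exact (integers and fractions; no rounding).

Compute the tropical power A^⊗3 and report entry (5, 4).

A^⊗2:
  [-18, 24, 20, 5, 17, 11, 7]
  [-1, -2, 1, 9, ∞, 6, -6]
  [-11, 14, 10, 7, ∞, 4, -1]
  [-7, 10, 5, -5, 12, -8, 5]
  [0, 10, 6, 17, 18, 11, -5]
  [0, 9, ∞, -7, 1, -10, ∞]
  [-11, 1, -3, 8, 18, 12, -14]
A^⊗3:
  [-27, 15, 11, -4, 8, 2, -2]
  [-10, -3, -2, 4, 12, 1, -13]
  [-20, 7, 3, 2, 10, -1, -8]
  [-16, 6, 9, -10, -2, -13, -2]
  [-9, 3, -1, 9, 20, 6, -12]
  [-9, 4, 3, -12, -4, -15, 3]
  [-20, -6, -10, 1, 11, 5, -21]
Key observation: the optimum is the walk 5->5->3->4, with weight (-5) + (-2) + 3 = -4.
Optimal value attained by: walk 5->5->3->4.
Answer: (A^⊗3)[5][4] = -4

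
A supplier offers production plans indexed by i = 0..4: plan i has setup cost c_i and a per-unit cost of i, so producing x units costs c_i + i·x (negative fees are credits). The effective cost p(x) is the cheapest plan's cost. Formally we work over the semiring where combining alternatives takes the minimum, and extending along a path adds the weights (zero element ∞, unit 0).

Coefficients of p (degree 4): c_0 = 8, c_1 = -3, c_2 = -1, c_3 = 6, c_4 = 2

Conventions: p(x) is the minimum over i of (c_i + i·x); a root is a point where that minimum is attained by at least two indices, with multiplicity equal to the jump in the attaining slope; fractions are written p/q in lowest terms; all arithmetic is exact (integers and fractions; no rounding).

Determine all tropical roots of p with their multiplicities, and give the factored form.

hull edge (i=0, c=8) to (i=1, c=-3): slope -11, span 1
hull edge (i=1, c=-3) to (i=4, c=2): slope 5/3, span 3
Factored form: p(x) = 2 ⊗ (x ⊕ (-5/3)) ⊗ (x ⊕ (-5/3)) ⊗ (x ⊕ (-5/3)) ⊗ (x ⊕ 11)
Answer: roots = -5/3 (mult 3), 11 (mult 1)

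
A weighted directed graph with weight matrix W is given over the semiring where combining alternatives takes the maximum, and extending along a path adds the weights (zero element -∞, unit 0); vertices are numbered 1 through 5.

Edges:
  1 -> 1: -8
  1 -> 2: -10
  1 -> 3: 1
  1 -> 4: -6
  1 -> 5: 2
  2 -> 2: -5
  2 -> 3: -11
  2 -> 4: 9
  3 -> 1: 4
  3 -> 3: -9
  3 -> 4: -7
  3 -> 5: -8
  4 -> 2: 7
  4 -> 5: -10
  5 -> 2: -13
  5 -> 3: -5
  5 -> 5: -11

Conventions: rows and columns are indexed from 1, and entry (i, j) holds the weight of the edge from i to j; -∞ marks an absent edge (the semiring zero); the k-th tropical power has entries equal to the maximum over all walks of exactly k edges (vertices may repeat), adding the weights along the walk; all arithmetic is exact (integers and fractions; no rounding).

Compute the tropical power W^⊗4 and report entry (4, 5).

W^⊗2:
  [5, 1, -3, -1, -6]
  [-7, 16, -16, 4, -1]
  [-4, 0, 5, -2, 6]
  [-∞, 2, -4, 16, -21]
  [-1, -18, -14, -4, -13]
W^⊗3:
  [1, 6, 6, 10, 7]
  [-12, 11, 5, 25, -5]
  [9, 5, 1, 9, -2]
  [0, 23, -9, 11, 6]
  [-9, 3, 0, -7, 1]
W^⊗4:
  [10, 17, 2, 15, 3]
  [9, 32, 0, 20, 15]
  [5, 16, 10, 14, 11]
  [-5, 18, 12, 32, 2]
  [4, 0, -4, 12, -7]
Key observation: the optimum is the walk 4->2->3->1->5, with weight 7 + (-11) + 4 + 2 = 2.
Optimal value attained by: walk 4->2->3->1->5.
Answer: (W^⊗4)[4][5] = 2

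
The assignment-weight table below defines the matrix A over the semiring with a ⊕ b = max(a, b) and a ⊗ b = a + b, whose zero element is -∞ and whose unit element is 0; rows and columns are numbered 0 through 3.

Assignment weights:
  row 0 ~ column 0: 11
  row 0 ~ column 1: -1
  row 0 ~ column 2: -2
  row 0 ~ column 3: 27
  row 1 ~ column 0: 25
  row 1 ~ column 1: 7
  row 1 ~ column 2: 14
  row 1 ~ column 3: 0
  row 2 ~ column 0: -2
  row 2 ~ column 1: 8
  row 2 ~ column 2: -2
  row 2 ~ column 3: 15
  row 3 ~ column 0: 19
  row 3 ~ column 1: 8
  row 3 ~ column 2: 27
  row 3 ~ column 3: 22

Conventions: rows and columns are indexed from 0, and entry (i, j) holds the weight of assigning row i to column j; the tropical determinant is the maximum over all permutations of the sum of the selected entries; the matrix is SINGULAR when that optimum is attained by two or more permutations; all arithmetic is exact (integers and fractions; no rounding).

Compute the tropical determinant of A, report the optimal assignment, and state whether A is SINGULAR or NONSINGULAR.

σ = (0, 1, 2, 3): 11 + 7 + (-2) + 22 = 38
σ = (0, 1, 3, 2): 11 + 7 + 15 + 27 = 60
σ = (0, 2, 1, 3): 11 + 14 + 8 + 22 = 55
σ = (0, 2, 3, 1): 11 + 14 + 15 + 8 = 48
σ = (0, 3, 1, 2): 11 + 0 + 8 + 27 = 46
σ = (0, 3, 2, 1): 11 + 0 + (-2) + 8 = 17
σ = (1, 0, 2, 3): (-1) + 25 + (-2) + 22 = 44
σ = (1, 0, 3, 2): (-1) + 25 + 15 + 27 = 66
σ = (1, 2, 0, 3): (-1) + 14 + (-2) + 22 = 33
σ = (1, 2, 3, 0): (-1) + 14 + 15 + 19 = 47
σ = (1, 3, 0, 2): (-1) + 0 + (-2) + 27 = 24
σ = (1, 3, 2, 0): (-1) + 0 + (-2) + 19 = 16
σ = (2, 0, 1, 3): (-2) + 25 + 8 + 22 = 53
σ = (2, 0, 3, 1): (-2) + 25 + 15 + 8 = 46
σ = (2, 1, 0, 3): (-2) + 7 + (-2) + 22 = 25
σ = (2, 1, 3, 0): (-2) + 7 + 15 + 19 = 39
σ = (2, 3, 0, 1): (-2) + 0 + (-2) + 8 = 4
σ = (2, 3, 1, 0): (-2) + 0 + 8 + 19 = 25
σ = (3, 0, 1, 2): 27 + 25 + 8 + 27 = 87
σ = (3, 0, 2, 1): 27 + 25 + (-2) + 8 = 58
σ = (3, 1, 0, 2): 27 + 7 + (-2) + 27 = 59
σ = (3, 1, 2, 0): 27 + 7 + (-2) + 19 = 51
σ = (3, 2, 0, 1): 27 + 14 + (-2) + 8 = 47
σ = (3, 2, 1, 0): 27 + 14 + 8 + 19 = 68
Optimal value attained by: σ = (3, 0, 1, 2).
Answer: det⊕(A) = 87; verdict: NONSINGULAR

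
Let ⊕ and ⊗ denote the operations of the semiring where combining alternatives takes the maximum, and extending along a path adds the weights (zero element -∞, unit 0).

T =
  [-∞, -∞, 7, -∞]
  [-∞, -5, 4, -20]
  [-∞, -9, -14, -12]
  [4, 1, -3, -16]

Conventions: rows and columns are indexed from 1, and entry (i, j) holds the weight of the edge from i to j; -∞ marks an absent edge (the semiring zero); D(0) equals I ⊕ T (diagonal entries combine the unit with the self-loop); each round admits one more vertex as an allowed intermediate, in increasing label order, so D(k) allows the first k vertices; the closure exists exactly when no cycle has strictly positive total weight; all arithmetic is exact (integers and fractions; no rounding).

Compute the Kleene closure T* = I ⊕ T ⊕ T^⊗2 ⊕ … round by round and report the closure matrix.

D(0):
  [0, -∞, 7, -∞]
  [-∞, 0, 4, -20]
  [-∞, -9, 0, -12]
  [4, 1, -3, 0]
D(1):
  [0, -∞, 7, -∞]
  [-∞, 0, 4, -20]
  [-∞, -9, 0, -12]
  [4, 1, 11, 0]
D(2):
  [0, -∞, 7, -∞]
  [-∞, 0, 4, -20]
  [-∞, -9, 0, -12]
  [4, 1, 11, 0]
D(3):
  [0, -2, 7, -5]
  [-∞, 0, 4, -8]
  [-∞, -9, 0, -12]
  [4, 2, 11, 0]
D(4):
  [0, -2, 7, -5]
  [-4, 0, 4, -8]
  [-8, -9, 0, -12]
  [4, 2, 11, 0]
Answer: T* = [[0, -2, 7, -5], [-4, 0, 4, -8], [-8, -9, 0, -12], [4, 2, 11, 0]]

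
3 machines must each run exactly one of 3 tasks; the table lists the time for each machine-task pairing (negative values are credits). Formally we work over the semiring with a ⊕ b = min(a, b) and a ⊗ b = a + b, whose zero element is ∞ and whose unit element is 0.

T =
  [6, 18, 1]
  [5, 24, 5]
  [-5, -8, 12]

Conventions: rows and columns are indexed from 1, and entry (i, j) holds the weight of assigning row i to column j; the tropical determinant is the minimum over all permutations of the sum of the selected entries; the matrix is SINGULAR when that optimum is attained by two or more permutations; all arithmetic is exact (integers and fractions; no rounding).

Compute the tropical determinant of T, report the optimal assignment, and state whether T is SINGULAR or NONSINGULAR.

σ = (1, 2, 3): 6 + 24 + 12 = 42
σ = (1, 3, 2): 6 + 5 + (-8) = 3
σ = (2, 1, 3): 18 + 5 + 12 = 35
σ = (2, 3, 1): 18 + 5 + (-5) = 18
σ = (3, 1, 2): 1 + 5 + (-8) = -2
σ = (3, 2, 1): 1 + 24 + (-5) = 20
Optimal value attained by: σ = (3, 1, 2).
Answer: det⊕(T) = -2; verdict: NONSINGULAR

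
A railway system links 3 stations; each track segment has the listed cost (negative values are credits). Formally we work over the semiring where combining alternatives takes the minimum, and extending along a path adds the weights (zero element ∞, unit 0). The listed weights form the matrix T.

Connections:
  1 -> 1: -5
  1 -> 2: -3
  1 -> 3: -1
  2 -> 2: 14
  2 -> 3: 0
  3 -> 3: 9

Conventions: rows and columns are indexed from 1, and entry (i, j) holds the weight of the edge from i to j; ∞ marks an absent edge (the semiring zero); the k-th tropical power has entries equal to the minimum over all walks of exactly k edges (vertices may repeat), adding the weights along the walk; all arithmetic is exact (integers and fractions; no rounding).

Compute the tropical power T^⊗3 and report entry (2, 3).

T^⊗2:
  [-10, -8, -6]
  [∞, 28, 9]
  [∞, ∞, 18]
T^⊗3:
  [-15, -13, -11]
  [∞, 42, 18]
  [∞, ∞, 27]
Key observation: the optimum is the walk 2->3->3->3, with weight 0 + 9 + 9 = 18.
Optimal value attained by: walk 2->3->3->3.
Answer: (T^⊗3)[2][3] = 18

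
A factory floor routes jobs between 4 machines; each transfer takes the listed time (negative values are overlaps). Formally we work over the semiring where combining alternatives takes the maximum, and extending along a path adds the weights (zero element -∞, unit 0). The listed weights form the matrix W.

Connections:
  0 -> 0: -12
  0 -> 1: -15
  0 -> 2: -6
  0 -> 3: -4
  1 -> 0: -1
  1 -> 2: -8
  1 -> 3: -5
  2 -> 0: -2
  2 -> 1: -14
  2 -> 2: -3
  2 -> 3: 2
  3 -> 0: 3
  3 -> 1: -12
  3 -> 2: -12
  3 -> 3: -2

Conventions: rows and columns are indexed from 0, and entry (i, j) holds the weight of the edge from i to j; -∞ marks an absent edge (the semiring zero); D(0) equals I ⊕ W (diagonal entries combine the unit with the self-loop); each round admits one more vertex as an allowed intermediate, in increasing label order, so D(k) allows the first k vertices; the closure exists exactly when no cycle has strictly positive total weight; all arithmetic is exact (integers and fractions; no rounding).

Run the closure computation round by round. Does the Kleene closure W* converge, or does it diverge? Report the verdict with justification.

D(0):
  [0, -15, -6, -4]
  [-1, 0, -8, -5]
  [-2, -14, 0, 2]
  [3, -12, -12, 0]
D(1):
  [0, -15, -6, -4]
  [-1, 0, -7, -5]
  [-2, -14, 0, 2]
  [3, -12, -3, 0]
D(2):
  [0, -15, -6, -4]
  [-1, 0, -7, -5]
  [-2, -14, 0, 2]
  [3, -12, -3, 0]
D(3):
  [0, -15, -6, -4]
  [-1, 0, -7, -5]
  [-2, -14, 0, 2]
  [3, -12, -3, 0]
D(4):
  [0, -15, -6, -4]
  [-1, 0, -7, -5]
  [5, -10, 0, 2]
  [3, -12, -3, 0]
Key observation: every diagonal entry stays at the unit through all rounds, so no improving cycle exists.
Answer: CONVERGES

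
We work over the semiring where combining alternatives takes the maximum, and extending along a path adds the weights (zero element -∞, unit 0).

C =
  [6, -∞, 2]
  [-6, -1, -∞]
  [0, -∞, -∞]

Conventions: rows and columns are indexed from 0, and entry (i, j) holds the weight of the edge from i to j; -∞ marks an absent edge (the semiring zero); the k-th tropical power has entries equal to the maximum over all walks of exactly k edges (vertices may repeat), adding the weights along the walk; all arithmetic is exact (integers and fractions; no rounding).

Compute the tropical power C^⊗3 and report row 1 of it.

C^⊗2:
  [12, -∞, 8]
  [0, -2, -4]
  [6, -∞, 2]
C^⊗3:
  [18, -∞, 14]
  [6, -3, 2]
  [12, -∞, 8]
Answer: row 1 of C^⊗3 = [6, -3, 2]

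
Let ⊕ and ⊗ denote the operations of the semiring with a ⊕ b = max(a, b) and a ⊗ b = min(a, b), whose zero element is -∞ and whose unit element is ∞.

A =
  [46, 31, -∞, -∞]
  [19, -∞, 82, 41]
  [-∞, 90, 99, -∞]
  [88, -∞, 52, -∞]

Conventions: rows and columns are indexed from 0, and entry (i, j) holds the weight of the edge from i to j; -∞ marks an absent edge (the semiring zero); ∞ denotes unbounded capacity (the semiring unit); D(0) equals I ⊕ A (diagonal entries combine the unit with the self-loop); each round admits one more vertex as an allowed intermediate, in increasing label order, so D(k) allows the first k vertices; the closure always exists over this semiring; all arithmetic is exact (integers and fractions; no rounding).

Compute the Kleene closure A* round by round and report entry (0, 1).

D(0):
  [∞, 31, -∞, -∞]
  [19, ∞, 82, 41]
  [-∞, 90, ∞, -∞]
  [88, -∞, 52, ∞]
D(1):
  [∞, 31, -∞, -∞]
  [19, ∞, 82, 41]
  [-∞, 90, ∞, -∞]
  [88, 31, 52, ∞]
D(2):
  [∞, 31, 31, 31]
  [19, ∞, 82, 41]
  [19, 90, ∞, 41]
  [88, 31, 52, ∞]
D(3):
  [∞, 31, 31, 31]
  [19, ∞, 82, 41]
  [19, 90, ∞, 41]
  [88, 52, 52, ∞]
D(4):
  [∞, 31, 31, 31]
  [41, ∞, 82, 41]
  [41, 90, ∞, 41]
  [88, 52, 52, ∞]
Answer: A*[0][1] = 31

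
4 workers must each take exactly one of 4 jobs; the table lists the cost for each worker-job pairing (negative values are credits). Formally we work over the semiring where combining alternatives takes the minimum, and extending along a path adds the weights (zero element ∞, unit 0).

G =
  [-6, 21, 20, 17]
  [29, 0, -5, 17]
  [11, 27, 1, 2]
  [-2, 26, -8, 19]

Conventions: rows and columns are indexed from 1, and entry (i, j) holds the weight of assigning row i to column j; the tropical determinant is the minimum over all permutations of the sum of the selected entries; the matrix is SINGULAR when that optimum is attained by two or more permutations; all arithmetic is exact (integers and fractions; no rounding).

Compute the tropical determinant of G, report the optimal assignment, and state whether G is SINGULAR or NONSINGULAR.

σ = (1, 2, 3, 4): (-6) + 0 + 1 + 19 = 14
σ = (1, 2, 4, 3): (-6) + 0 + 2 + (-8) = -12
σ = (1, 3, 2, 4): (-6) + (-5) + 27 + 19 = 35
σ = (1, 3, 4, 2): (-6) + (-5) + 2 + 26 = 17
σ = (1, 4, 2, 3): (-6) + 17 + 27 + (-8) = 30
σ = (1, 4, 3, 2): (-6) + 17 + 1 + 26 = 38
σ = (2, 1, 3, 4): 21 + 29 + 1 + 19 = 70
σ = (2, 1, 4, 3): 21 + 29 + 2 + (-8) = 44
σ = (2, 3, 1, 4): 21 + (-5) + 11 + 19 = 46
σ = (2, 3, 4, 1): 21 + (-5) + 2 + (-2) = 16
σ = (2, 4, 1, 3): 21 + 17 + 11 + (-8) = 41
σ = (2, 4, 3, 1): 21 + 17 + 1 + (-2) = 37
σ = (3, 1, 2, 4): 20 + 29 + 27 + 19 = 95
σ = (3, 1, 4, 2): 20 + 29 + 2 + 26 = 77
σ = (3, 2, 1, 4): 20 + 0 + 11 + 19 = 50
σ = (3, 2, 4, 1): 20 + 0 + 2 + (-2) = 20
σ = (3, 4, 1, 2): 20 + 17 + 11 + 26 = 74
σ = (3, 4, 2, 1): 20 + 17 + 27 + (-2) = 62
σ = (4, 1, 2, 3): 17 + 29 + 27 + (-8) = 65
σ = (4, 1, 3, 2): 17 + 29 + 1 + 26 = 73
σ = (4, 2, 1, 3): 17 + 0 + 11 + (-8) = 20
σ = (4, 2, 3, 1): 17 + 0 + 1 + (-2) = 16
σ = (4, 3, 1, 2): 17 + (-5) + 11 + 26 = 49
σ = (4, 3, 2, 1): 17 + (-5) + 27 + (-2) = 37
Optimal value attained by: σ = (1, 2, 4, 3).
Answer: det⊕(G) = -12; verdict: NONSINGULAR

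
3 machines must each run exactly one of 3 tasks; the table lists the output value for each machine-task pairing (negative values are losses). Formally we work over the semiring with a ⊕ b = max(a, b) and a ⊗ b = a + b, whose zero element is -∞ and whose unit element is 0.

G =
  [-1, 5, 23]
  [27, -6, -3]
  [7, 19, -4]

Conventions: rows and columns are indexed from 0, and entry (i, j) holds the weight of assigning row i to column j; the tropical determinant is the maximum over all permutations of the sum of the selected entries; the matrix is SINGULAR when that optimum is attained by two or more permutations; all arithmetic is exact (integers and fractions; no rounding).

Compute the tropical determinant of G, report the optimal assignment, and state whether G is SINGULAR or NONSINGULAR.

σ = (0, 1, 2): (-1) + (-6) + (-4) = -11
σ = (0, 2, 1): (-1) + (-3) + 19 = 15
σ = (1, 0, 2): 5 + 27 + (-4) = 28
σ = (1, 2, 0): 5 + (-3) + 7 = 9
σ = (2, 0, 1): 23 + 27 + 19 = 69
σ = (2, 1, 0): 23 + (-6) + 7 = 24
Optimal value attained by: σ = (2, 0, 1).
Answer: det⊕(G) = 69; verdict: NONSINGULAR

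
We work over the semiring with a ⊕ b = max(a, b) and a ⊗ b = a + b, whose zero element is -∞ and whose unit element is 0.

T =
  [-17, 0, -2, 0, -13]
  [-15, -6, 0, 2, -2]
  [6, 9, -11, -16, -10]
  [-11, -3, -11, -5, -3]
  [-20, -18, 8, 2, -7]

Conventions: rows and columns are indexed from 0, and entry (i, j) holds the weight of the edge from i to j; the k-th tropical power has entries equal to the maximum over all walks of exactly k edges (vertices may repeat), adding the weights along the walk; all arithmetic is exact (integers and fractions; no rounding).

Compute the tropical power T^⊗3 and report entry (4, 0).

T^⊗2:
  [4, 7, 0, 2, -2]
  [6, 9, 6, 0, -1]
  [-5, 6, 9, 11, 7]
  [-5, -2, 5, -1, -5]
  [14, 17, 1, -3, -1]
T^⊗3:
  [6, 9, 7, 9, 5]
  [12, 15, 9, 11, 7]
  [15, 18, 15, 9, 8]
  [11, 14, 3, 0, -4]
  [7, 14, 17, 19, 15]
Key observation: the optimum is the walk 4->4->2->0, with weight (-7) + 8 + 6 = 7.
Optimal value attained by: walk 4->4->2->0.
Answer: (T^⊗3)[4][0] = 7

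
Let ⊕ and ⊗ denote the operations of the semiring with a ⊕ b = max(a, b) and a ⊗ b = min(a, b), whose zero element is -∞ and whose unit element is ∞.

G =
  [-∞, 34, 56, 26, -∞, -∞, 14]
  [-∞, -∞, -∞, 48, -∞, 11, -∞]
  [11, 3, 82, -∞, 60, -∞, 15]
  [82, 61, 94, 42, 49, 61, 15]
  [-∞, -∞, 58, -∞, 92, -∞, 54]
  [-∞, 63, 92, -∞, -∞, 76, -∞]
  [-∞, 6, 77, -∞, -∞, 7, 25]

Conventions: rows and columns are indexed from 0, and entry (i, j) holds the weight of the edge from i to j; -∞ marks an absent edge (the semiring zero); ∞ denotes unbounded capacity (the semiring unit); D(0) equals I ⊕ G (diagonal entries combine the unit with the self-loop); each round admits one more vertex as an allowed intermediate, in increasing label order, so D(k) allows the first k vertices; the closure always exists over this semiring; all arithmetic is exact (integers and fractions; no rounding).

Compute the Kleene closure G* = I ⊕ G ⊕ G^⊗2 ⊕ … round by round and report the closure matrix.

D(0):
  [∞, 34, 56, 26, -∞, -∞, 14]
  [-∞, ∞, -∞, 48, -∞, 11, -∞]
  [11, 3, ∞, -∞, 60, -∞, 15]
  [82, 61, 94, ∞, 49, 61, 15]
  [-∞, -∞, 58, -∞, ∞, -∞, 54]
  [-∞, 63, 92, -∞, -∞, ∞, -∞]
  [-∞, 6, 77, -∞, -∞, 7, ∞]
D(1):
  [∞, 34, 56, 26, -∞, -∞, 14]
  [-∞, ∞, -∞, 48, -∞, 11, -∞]
  [11, 11, ∞, 11, 60, -∞, 15]
  [82, 61, 94, ∞, 49, 61, 15]
  [-∞, -∞, 58, -∞, ∞, -∞, 54]
  [-∞, 63, 92, -∞, -∞, ∞, -∞]
  [-∞, 6, 77, -∞, -∞, 7, ∞]
D(2):
  [∞, 34, 56, 34, -∞, 11, 14]
  [-∞, ∞, -∞, 48, -∞, 11, -∞]
  [11, 11, ∞, 11, 60, 11, 15]
  [82, 61, 94, ∞, 49, 61, 15]
  [-∞, -∞, 58, -∞, ∞, -∞, 54]
  [-∞, 63, 92, 48, -∞, ∞, -∞]
  [-∞, 6, 77, 6, -∞, 7, ∞]
D(3):
  [∞, 34, 56, 34, 56, 11, 15]
  [-∞, ∞, -∞, 48, -∞, 11, -∞]
  [11, 11, ∞, 11, 60, 11, 15]
  [82, 61, 94, ∞, 60, 61, 15]
  [11, 11, 58, 11, ∞, 11, 54]
  [11, 63, 92, 48, 60, ∞, 15]
  [11, 11, 77, 11, 60, 11, ∞]
D(4):
  [∞, 34, 56, 34, 56, 34, 15]
  [48, ∞, 48, 48, 48, 48, 15]
  [11, 11, ∞, 11, 60, 11, 15]
  [82, 61, 94, ∞, 60, 61, 15]
  [11, 11, 58, 11, ∞, 11, 54]
  [48, 63, 92, 48, 60, ∞, 15]
  [11, 11, 77, 11, 60, 11, ∞]
D(5):
  [∞, 34, 56, 34, 56, 34, 54]
  [48, ∞, 48, 48, 48, 48, 48]
  [11, 11, ∞, 11, 60, 11, 54]
  [82, 61, 94, ∞, 60, 61, 54]
  [11, 11, 58, 11, ∞, 11, 54]
  [48, 63, 92, 48, 60, ∞, 54]
  [11, 11, 77, 11, 60, 11, ∞]
D(6):
  [∞, 34, 56, 34, 56, 34, 54]
  [48, ∞, 48, 48, 48, 48, 48]
  [11, 11, ∞, 11, 60, 11, 54]
  [82, 61, 94, ∞, 60, 61, 54]
  [11, 11, 58, 11, ∞, 11, 54]
  [48, 63, 92, 48, 60, ∞, 54]
  [11, 11, 77, 11, 60, 11, ∞]
D(7):
  [∞, 34, 56, 34, 56, 34, 54]
  [48, ∞, 48, 48, 48, 48, 48]
  [11, 11, ∞, 11, 60, 11, 54]
  [82, 61, 94, ∞, 60, 61, 54]
  [11, 11, 58, 11, ∞, 11, 54]
  [48, 63, 92, 48, 60, ∞, 54]
  [11, 11, 77, 11, 60, 11, ∞]
Answer: G* = [[∞, 34, 56, 34, 56, 34, 54], [48, ∞, 48, 48, 48, 48, 48], [11, 11, ∞, 11, 60, 11, 54], [82, 61, 94, ∞, 60, 61, 54], [11, 11, 58, 11, ∞, 11, 54], [48, 63, 92, 48, 60, ∞, 54], [11, 11, 77, 11, 60, 11, ∞]]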